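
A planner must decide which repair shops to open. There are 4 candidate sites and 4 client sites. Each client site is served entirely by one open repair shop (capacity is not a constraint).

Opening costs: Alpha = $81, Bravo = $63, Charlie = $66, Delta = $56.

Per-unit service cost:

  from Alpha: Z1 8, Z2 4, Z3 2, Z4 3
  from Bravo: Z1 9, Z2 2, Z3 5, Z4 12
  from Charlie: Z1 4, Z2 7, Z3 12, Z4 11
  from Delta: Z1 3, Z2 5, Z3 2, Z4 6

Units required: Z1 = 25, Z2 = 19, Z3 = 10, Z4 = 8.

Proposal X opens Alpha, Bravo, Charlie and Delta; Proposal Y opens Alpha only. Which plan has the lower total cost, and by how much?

Proposal Y is cheaper by 22.

Proposal X: {Alpha, Bravo, Charlie, Delta}: Z1→Delta 3·25=75, Z2→Bravo 2·19=38, Z3→Alpha 2·10=20, Z4→Alpha 3·8=24. Service 157; fixed 266; total 423.
Proposal Y: {Alpha}: Z1→Alpha 8·25=200, Z2→Alpha 4·19=76, Z3→Alpha 2·10=20, Z4→Alpha 3·8=24. Service 320; fixed 81; total 401.
Difference: |423 − 401| = 22.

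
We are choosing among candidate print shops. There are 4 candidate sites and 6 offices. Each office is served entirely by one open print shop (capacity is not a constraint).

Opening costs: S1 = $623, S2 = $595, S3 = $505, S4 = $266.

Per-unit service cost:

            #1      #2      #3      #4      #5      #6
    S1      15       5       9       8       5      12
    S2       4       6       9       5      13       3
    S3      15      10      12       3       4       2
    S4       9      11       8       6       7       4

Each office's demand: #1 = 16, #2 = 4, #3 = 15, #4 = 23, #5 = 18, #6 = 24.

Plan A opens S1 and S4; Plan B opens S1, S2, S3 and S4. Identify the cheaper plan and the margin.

Plan A: {S1, S4}: #1→S4 9·16=144, #2→S1 5·4=20, #3→S4 8·15=120, #4→S4 6·23=138, #5→S1 5·18=90, #6→S4 4·24=96. Service 608; fixed 889; total 1497.
Plan B: {S1, S2, S3, S4}: #1→S2 4·16=64, #2→S1 5·4=20, #3→S4 8·15=120, #4→S3 3·23=69, #5→S3 4·18=72, #6→S3 2·24=48. Service 393; fixed 1989; total 2382.
Difference: |1497 − 2382| = 885.

Plan A is cheaper by 885.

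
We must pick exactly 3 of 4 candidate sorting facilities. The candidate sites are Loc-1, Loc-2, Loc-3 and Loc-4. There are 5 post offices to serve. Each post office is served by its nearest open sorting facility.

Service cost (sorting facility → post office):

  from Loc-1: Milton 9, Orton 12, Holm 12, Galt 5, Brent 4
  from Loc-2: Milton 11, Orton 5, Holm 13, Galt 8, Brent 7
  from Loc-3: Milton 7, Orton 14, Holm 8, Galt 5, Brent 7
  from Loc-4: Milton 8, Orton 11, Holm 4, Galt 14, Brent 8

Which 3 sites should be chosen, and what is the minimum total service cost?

With exactly 3 open, each post office uses its cheapest among the chosen.
{Loc-1, Loc-2, Loc-4}: Milton→Loc-4 8, Orton→Loc-2 5, Holm→Loc-4 4, Galt→Loc-1 5, Brent→Loc-1 4. Service cost 26.
{Loc-2, Loc-3, Loc-4}: service cost 28
{Loc-1, Loc-2, Loc-3}: service cost 29
Among all 4 size-3 choices, {Loc-1, Loc-2, Loc-4} is lowest.

Choose Loc-1, Loc-2 and Loc-4; total service cost 26.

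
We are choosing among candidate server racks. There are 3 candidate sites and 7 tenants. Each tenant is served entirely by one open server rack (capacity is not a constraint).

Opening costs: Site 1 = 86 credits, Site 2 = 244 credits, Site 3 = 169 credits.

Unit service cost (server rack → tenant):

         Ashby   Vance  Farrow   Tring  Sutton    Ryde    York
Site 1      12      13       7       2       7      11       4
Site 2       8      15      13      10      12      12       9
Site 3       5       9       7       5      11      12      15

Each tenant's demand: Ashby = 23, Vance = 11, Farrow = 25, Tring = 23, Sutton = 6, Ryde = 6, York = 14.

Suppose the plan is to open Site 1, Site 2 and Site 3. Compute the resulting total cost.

Each tenant is assigned to its cheapest site among the open ones.
{Site 1, Site 2, Site 3}: Ashby→Site 3 5·23=115, Vance→Site 3 9·11=99, Farrow→Site 1 7·25=175, Tring→Site 1 2·23=46, Sutton→Site 1 7·6=42, Ryde→Site 1 11·6=66, York→Site 1 4·14=56. Service 599; fixed 499; total 1098.

Total cost: 1098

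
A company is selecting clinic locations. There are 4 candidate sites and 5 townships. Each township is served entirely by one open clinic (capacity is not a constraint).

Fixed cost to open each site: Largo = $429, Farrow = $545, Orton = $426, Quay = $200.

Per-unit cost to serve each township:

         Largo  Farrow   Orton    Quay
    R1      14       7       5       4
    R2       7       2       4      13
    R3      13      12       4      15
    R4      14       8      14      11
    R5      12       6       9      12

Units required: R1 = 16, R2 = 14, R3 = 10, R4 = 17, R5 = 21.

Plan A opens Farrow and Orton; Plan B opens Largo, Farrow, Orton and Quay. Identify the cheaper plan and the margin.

Plan A is cheaper by 613.

Plan A: {Farrow, Orton}: R1→Orton 5·16=80, R2→Farrow 2·14=28, R3→Orton 4·10=40, R4→Farrow 8·17=136, R5→Farrow 6·21=126. Service 410; fixed 971; total 1381.
Plan B: {Largo, Farrow, Orton, Quay}: R1→Quay 4·16=64, R2→Farrow 2·14=28, R3→Orton 4·10=40, R4→Farrow 8·17=136, R5→Farrow 6·21=126. Service 394; fixed 1600; total 1994.
Difference: |1381 − 1994| = 613.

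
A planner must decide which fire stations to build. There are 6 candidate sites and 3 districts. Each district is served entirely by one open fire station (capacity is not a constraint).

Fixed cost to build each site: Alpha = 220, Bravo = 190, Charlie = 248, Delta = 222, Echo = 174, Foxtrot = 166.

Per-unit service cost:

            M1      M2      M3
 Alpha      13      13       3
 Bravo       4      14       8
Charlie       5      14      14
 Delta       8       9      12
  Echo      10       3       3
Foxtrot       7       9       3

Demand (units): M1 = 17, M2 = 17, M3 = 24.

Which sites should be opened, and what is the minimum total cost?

Open Echo only; minimum total cost 467.

For any fixed open set, each district goes to its cheapest open site; total = fixed + service.
{Echo}: M1→Echo 10·17=170, M2→Echo 3·17=51, M3→Echo 3·24=72. Service 293; fixed 174; total 467.
{Foxtrot}: service 344 + fixed 166 = 510
{Bravo, Echo}: service 191 + fixed 364 = 555
{Alpha, Bravo, Charlie, Delta, Echo, Foxtrot}: M1→Bravo 4·17=68, M2→Echo 3·17=51, M3→Alpha 3·24=72. Service 191; fixed 1220; total 1411.
No other subset beats 467.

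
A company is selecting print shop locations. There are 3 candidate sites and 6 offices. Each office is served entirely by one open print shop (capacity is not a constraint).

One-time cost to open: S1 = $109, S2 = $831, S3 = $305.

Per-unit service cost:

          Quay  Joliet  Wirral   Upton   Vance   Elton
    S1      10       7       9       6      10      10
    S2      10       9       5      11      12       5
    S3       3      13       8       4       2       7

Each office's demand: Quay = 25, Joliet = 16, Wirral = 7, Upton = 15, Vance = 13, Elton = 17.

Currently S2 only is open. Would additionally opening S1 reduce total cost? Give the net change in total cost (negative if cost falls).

Yes — net change −24 (cost falls by 24).

Current service cost with {S2}: 835.
Adding S1: each office re-picks its cheapest; new service cost 702, saving 133.
Extra fixed cost: 109. Net change = 109 − 133 = -24.
(Totals: 1666 → 1642.)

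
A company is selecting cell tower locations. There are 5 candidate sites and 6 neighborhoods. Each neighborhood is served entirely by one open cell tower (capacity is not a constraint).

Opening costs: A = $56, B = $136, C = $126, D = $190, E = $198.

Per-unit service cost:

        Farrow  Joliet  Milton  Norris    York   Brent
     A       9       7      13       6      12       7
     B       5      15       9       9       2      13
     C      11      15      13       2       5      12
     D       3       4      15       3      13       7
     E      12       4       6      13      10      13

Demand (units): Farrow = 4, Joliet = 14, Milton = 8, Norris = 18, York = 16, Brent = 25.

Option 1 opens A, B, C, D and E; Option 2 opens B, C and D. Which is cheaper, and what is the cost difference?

Option 1: {A, B, C, D, E}: Farrow→D 3·4=12, Joliet→D 4·14=56, Milton→E 6·8=48, Norris→C 2·18=36, York→B 2·16=32, Brent→A 7·25=175. Service 359; fixed 706; total 1065.
Option 2: {B, C, D}: Farrow→D 3·4=12, Joliet→D 4·14=56, Milton→B 9·8=72, Norris→C 2·18=36, York→B 2·16=32, Brent→D 7·25=175. Service 383; fixed 452; total 835.
Difference: |1065 − 835| = 230.

Option 2 is cheaper by 230.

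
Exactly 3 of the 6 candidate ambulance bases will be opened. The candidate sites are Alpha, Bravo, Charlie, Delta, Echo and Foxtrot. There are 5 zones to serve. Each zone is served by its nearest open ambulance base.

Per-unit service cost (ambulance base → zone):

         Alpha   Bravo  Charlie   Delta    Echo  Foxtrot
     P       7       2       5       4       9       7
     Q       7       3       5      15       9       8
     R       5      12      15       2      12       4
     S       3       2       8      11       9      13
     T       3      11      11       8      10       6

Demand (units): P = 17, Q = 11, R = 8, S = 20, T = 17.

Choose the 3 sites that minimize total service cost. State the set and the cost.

Choose Alpha, Bravo and Delta; total service cost 174.

With exactly 3 open, each zone uses its cheapest among the chosen.
{Alpha, Bravo, Delta}: P→Bravo 2·17=34, Q→Bravo 3·11=33, R→Delta 2·8=16, S→Bravo 2·20=40, T→Alpha 3·17=51. Service cost 174.
{Alpha, Bravo, Foxtrot}: service cost 190
{Alpha, Bravo, Charlie}: service cost 198
Among all 20 size-3 choices, {Alpha, Bravo, Delta} is lowest.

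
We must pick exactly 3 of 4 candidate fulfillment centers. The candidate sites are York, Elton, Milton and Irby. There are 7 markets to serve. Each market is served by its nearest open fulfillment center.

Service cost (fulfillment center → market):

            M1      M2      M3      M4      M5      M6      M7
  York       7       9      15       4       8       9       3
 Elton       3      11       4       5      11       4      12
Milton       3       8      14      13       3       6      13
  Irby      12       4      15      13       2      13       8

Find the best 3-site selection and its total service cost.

With exactly 3 open, each market uses its cheapest among the chosen.
{York, Elton, Irby}: M1→Elton 3, M2→Irby 4, M3→Elton 4, M4→York 4, M5→Irby 2, M6→Elton 4, M7→York 3. Service cost 24.
{York, Elton, Milton}: service cost 29
{Elton, Milton, Irby}: service cost 30
Among all 4 size-3 choices, {York, Elton, Irby} is lowest.

Choose York, Elton and Irby; total service cost 24.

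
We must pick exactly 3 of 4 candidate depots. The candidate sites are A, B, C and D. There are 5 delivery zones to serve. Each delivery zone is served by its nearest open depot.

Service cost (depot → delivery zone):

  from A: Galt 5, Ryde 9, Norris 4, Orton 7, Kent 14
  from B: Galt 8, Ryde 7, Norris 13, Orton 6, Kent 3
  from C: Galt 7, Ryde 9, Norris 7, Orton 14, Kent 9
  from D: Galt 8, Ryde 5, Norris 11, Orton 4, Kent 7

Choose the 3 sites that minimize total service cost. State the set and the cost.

Choose A, B and D; total service cost 21.

With exactly 3 open, each delivery zone uses its cheapest among the chosen.
{A, B, D}: Galt→A 5, Ryde→D 5, Norris→A 4, Orton→D 4, Kent→B 3. Service cost 21.
{A, B, C}: service cost 25
{A, C, D}: service cost 25
Among all 4 size-3 choices, {A, B, D} is lowest.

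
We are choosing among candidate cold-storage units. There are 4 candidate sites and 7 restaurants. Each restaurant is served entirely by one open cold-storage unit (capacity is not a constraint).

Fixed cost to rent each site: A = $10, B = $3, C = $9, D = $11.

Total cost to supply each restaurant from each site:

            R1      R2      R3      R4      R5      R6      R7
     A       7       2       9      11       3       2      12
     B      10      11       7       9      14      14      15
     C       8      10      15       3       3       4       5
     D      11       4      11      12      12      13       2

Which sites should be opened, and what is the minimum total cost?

Open A and C; minimum total cost 50.

For any fixed open set, each restaurant goes to its cheapest open site; total = fixed + service.
{A, C}: R1→A 7, R2→A 2, R3→A 9, R4→C 3, R5→A 3, R6→A 2, R7→C 5. Service 31; fixed 19; total 50.
{A, B, C}: service 29 + fixed 22 = 51
{B, C}: R1→C 8, R2→C 10, R3→B 7, R4→C 3, R5→C 3, R6→C 4, R7→C 5. Service 40; fixed 12; total 52.
{A, B, C, D}: service 26 + fixed 33 = 59
(All 15 nonempty subsets were checked; A and C is lowest.)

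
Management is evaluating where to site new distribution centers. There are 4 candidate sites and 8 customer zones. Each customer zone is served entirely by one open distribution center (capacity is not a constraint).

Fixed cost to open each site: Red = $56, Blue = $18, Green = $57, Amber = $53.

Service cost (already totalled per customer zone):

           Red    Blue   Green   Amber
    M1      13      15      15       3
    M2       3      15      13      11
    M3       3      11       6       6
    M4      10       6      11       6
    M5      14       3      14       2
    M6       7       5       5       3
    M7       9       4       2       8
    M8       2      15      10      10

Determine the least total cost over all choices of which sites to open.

For any fixed open set, each customer zone goes to its cheapest open site; total = fixed + service.
{Blue}: M1→Blue 15, M2→Blue 15, M3→Blue 11, M4→Blue 6, M5→Blue 3, M6→Blue 5, M7→Blue 4, M8→Blue 15. Service 74; fixed 18; total 92.
{Amber}: service 49 + fixed 53 = 102
{Red, Blue}: service 39 + fixed 74 = 113
{Red, Blue, Green, Amber}: service 24 + fixed 184 = 208
No other subset beats 92.

Minimum total cost: 92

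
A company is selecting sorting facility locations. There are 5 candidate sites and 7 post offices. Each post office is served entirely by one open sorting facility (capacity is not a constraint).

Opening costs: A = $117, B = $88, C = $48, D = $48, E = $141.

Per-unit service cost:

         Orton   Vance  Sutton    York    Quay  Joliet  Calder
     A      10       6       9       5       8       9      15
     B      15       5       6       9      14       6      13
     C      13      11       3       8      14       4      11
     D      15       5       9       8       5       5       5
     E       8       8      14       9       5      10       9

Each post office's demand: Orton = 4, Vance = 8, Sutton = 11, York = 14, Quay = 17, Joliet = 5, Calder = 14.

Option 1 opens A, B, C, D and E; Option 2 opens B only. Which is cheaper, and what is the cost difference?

Option 1 is cheaper by 38.

Option 1: {A, B, C, D, E}: Orton→E 8·4=32, Vance→B 5·8=40, Sutton→C 3·11=33, York→A 5·14=70, Quay→D 5·17=85, Joliet→C 4·5=20, Calder→D 5·14=70. Service 350; fixed 442; total 792.
Option 2: {B}: Orton→B 15·4=60, Vance→B 5·8=40, Sutton→B 6·11=66, York→B 9·14=126, Quay→B 14·17=238, Joliet→B 6·5=30, Calder→B 13·14=182. Service 742; fixed 88; total 830.
Difference: |792 − 830| = 38.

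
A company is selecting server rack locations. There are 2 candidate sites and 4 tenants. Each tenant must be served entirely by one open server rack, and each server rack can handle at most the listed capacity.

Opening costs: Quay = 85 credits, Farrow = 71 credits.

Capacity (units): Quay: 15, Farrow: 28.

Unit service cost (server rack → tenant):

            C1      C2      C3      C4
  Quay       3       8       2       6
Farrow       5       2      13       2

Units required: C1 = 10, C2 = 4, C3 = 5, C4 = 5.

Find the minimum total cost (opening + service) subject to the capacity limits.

Open {Farrow}: C1→Farrow 5·10=50, C2→Farrow 2·4=8, C3→Farrow 13·5=65, C4→Farrow 2·5=10.
Loads: Farrow carries 24/28. Service 133; fixed 71; total 204.
Next best feasible plan costs 214.

Minimum total cost: 204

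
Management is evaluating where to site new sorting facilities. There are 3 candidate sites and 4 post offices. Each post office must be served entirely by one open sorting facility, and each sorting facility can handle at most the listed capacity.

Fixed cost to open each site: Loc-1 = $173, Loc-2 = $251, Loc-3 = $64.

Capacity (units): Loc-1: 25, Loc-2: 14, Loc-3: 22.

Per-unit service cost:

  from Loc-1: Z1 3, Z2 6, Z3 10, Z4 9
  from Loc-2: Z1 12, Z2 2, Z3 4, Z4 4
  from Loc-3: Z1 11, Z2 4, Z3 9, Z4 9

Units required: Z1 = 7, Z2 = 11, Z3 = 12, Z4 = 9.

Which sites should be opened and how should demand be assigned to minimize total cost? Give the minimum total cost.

Minimum total cost: 503

Open {Loc-1, Loc-3}: Z1→Loc-1 3·7=21, Z2→Loc-3 4·11=44, Z3→Loc-1 10·12=120, Z4→Loc-3 9·9=81.
Loads: Loc-1 carries 19/25, Loc-3 carries 20/22. Service 266; fixed 237; total 503.
Next best feasible plan costs 513.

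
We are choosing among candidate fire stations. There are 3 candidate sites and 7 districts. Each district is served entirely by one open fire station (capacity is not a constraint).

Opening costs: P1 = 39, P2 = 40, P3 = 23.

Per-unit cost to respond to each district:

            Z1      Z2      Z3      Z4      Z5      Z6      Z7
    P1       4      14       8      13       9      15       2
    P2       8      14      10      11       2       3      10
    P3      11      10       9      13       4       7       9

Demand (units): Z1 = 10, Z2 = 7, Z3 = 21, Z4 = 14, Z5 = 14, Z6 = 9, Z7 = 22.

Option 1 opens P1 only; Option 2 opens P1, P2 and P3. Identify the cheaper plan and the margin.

Option 1: {P1}: Z1→P1 4·10=40, Z2→P1 14·7=98, Z3→P1 8·21=168, Z4→P1 13·14=182, Z5→P1 9·14=126, Z6→P1 15·9=135, Z7→P1 2·22=44. Service 793; fixed 39; total 832.
Option 2: {P1, P2, P3}: Z1→P1 4·10=40, Z2→P3 10·7=70, Z3→P1 8·21=168, Z4→P2 11·14=154, Z5→P2 2·14=28, Z6→P2 3·9=27, Z7→P1 2·22=44. Service 531; fixed 102; total 633.
Difference: |832 − 633| = 199.

Option 2 is cheaper by 199.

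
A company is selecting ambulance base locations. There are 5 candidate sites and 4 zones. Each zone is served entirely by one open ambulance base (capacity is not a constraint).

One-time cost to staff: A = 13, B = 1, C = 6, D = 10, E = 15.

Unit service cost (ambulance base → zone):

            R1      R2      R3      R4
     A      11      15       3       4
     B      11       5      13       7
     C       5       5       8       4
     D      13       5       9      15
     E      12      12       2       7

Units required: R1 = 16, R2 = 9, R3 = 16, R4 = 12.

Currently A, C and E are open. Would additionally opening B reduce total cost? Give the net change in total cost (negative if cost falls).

No — net change +1 (cost rises by 1).

Current service cost with {A, C, E}: 205.
Adding B: each zone re-picks its cheapest; new service cost 205, saving 0.
Extra fixed cost: 1. Net change = 1 − 0 = 1.
(Totals: 239 → 240.)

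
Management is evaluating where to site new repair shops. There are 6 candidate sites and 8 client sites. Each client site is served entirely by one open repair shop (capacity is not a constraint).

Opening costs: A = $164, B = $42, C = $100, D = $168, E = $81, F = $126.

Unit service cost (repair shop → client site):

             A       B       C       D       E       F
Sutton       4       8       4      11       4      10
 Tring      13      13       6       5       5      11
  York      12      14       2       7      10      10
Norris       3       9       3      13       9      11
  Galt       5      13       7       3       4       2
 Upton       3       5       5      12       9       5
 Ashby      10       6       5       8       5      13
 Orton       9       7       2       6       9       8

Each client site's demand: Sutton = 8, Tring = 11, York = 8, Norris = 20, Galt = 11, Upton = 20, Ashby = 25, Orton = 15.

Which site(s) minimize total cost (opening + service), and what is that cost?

Open C only; minimum total cost 606.

For any fixed open set, each client site goes to its cheapest open site; total = fixed + service.
{C}: Sutton→C 4·8=32, Tring→C 6·11=66, York→C 2·8=16, Norris→C 3·20=60, Galt→C 7·11=77, Upton→C 5·20=100, Ashby→C 5·25=125, Orton→C 2·15=30. Service 506; fixed 100; total 606.
{C, E}: Sutton→C 4·8=32, Tring→E 5·11=55, York→C 2·8=16, Norris→C 3·20=60, Galt→E 4·11=44, Upton→C 5·20=100, Ashby→C 5·25=125, Orton→C 2·15=30. Service 462; fixed 181; total 643.
{B, C}: service 506 + fixed 142 = 648
{A, B, C, D, E, F}: Sutton→A 4·8=32, Tring→D 5·11=55, York→C 2·8=16, Norris→A 3·20=60, Galt→F 2·11=22, Upton→A 3·20=60, Ashby→C 5·25=125, Orton→C 2·15=30. Service 400; fixed 681; total 1081.
No other subset beats 606.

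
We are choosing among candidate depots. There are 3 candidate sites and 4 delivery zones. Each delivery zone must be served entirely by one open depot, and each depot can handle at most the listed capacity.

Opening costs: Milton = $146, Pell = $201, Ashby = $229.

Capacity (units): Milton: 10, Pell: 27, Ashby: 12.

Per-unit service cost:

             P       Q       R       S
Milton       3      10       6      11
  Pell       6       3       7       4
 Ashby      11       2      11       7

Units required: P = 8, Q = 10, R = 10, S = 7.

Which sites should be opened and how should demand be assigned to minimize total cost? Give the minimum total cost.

Open {Milton, Pell}: P→Milton 3·8=24, Q→Pell 3·10=30, R→Pell 7·10=70, S→Pell 4·7=28.
Loads: Milton carries 8/10, Pell carries 27/27. Service 152; fixed 347; total 499.
Next best feasible plan costs 513.

Minimum total cost: 499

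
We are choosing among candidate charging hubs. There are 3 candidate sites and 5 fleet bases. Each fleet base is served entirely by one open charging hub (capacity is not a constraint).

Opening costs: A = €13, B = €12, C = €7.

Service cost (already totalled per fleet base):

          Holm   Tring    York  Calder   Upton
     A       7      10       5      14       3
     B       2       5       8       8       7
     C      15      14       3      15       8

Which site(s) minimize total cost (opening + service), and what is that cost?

Open B only; minimum total cost 42.

For any fixed open set, each fleet base goes to its cheapest open site; total = fixed + service.
{B}: Holm→B 2, Tring→B 5, York→B 8, Calder→B 8, Upton→B 7. Service 30; fixed 12; total 42.
{B, C}: Holm→B 2, Tring→B 5, York→C 3, Calder→B 8, Upton→B 7. Service 25; fixed 19; total 44.
{A, B}: service 23 + fixed 25 = 48
{A, B, C}: Holm→B 2, Tring→B 5, York→C 3, Calder→B 8, Upton→A 3. Service 21; fixed 32; total 53.
(All 7 nonempty subsets were checked; B only is lowest.)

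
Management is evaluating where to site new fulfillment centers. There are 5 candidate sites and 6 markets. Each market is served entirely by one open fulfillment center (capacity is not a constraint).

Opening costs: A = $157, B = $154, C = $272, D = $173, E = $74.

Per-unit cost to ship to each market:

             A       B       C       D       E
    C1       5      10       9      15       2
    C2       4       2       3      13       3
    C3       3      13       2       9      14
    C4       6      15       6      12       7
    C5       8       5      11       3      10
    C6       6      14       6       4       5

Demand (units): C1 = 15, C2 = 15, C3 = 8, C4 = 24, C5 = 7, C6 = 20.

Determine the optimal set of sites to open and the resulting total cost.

For any fixed open set, each market goes to its cheapest open site; total = fixed + service.
{E}: C1→E 2·15=30, C2→E 3·15=45, C3→E 14·8=112, C4→E 7·24=168, C5→E 10·7=70, C6→E 5·20=100. Service 525; fixed 74; total 599.
{A, E}: service 399 + fixed 231 = 630
{A}: C1→A 5·15=75, C2→A 4·15=60, C3→A 3·8=24, C4→A 6·24=144, C5→A 8·7=56, C6→A 6·20=120. Service 479; fixed 157; total 636.
{A, B, C, D, E}: service 321 + fixed 830 = 1151
No other subset beats 599.

Open E only; minimum total cost 599.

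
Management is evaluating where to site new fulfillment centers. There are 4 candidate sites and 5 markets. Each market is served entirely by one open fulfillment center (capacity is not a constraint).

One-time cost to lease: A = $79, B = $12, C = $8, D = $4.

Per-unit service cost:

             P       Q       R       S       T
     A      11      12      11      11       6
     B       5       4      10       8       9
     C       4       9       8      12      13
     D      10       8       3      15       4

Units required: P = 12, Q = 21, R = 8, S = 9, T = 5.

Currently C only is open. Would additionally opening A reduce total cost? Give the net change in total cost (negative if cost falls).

No — net change +35 (cost rises by 35).

Current service cost with {C}: 474.
Adding A: each market re-picks its cheapest; new service cost 430, saving 44.
Extra fixed cost: 79. Net change = 79 − 44 = 35.
(Totals: 482 → 517.)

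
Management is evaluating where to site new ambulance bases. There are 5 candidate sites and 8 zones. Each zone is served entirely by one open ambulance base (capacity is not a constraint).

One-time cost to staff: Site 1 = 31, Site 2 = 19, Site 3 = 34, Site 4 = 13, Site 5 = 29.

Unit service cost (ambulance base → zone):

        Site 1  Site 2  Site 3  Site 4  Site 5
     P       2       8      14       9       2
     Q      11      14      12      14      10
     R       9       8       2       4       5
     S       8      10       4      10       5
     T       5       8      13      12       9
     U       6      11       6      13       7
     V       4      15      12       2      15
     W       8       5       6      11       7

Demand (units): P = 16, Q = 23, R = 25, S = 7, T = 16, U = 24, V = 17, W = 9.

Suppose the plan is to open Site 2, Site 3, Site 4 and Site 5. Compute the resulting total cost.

Total cost: 786

Each zone is assigned to its cheapest site among the open ones.
{Site 2, Site 3, Site 4, Site 5}: P→Site 5 2·16=32, Q→Site 5 10·23=230, R→Site 3 2·25=50, S→Site 3 4·7=28, T→Site 2 8·16=128, U→Site 3 6·24=144, V→Site 4 2·17=34, W→Site 2 5·9=45. Service 691; fixed 95; total 786.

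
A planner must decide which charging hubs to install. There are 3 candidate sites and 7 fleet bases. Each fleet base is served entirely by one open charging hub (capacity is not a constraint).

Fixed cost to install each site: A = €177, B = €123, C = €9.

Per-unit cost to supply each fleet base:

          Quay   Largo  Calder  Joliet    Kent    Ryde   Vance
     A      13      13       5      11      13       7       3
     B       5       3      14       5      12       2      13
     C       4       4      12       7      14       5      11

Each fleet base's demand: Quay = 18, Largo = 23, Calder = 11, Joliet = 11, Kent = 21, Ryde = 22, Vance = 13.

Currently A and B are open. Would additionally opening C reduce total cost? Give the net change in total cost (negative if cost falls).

Current service cost with {A, B}: 604.
Adding C: each fleet base re-picks its cheapest; new service cost 586, saving 18.
Extra fixed cost: 9. Net change = 9 − 18 = -9.
(Totals: 904 → 895.)

Yes — net change −9 (cost falls by 9).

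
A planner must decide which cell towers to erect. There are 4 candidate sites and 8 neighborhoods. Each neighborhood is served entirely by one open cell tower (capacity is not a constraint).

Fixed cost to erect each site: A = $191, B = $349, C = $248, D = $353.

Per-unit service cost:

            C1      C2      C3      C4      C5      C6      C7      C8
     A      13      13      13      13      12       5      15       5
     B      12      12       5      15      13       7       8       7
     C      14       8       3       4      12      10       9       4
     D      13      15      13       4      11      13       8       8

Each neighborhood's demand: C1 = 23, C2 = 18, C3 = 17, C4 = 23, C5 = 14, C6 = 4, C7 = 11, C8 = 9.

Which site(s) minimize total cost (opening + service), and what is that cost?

Open C only; minimum total cost 1200.

For any fixed open set, each neighborhood goes to its cheapest open site; total = fixed + service.
{C}: C1→C 14·23=322, C2→C 8·18=144, C3→C 3·17=51, C4→C 4·23=92, C5→C 12·14=168, C6→C 10·4=40, C7→C 9·11=99, C8→C 4·9=36. Service 952; fixed 248; total 1200.
{A, C}: service 909 + fixed 439 = 1348
{B, C}: C1→B 12·23=276, C2→C 8·18=144, C3→C 3·17=51, C4→C 4·23=92, C5→C 12·14=168, C6→B 7·4=28, C7→B 8·11=88, C8→C 4·9=36. Service 883; fixed 597; total 1480.
{A, B, C, D}: service 861 + fixed 1141 = 2002
(All 15 nonempty subsets were checked; C only is lowest.)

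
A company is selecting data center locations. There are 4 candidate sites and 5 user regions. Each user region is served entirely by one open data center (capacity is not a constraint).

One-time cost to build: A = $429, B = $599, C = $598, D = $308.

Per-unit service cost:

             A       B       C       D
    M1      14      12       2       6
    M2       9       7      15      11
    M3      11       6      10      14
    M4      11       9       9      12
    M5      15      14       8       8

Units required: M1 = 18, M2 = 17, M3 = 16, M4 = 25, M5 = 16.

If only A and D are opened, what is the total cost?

Total cost: 1577

Each user region is assigned to its cheapest site among the open ones.
{A, D}: M1→D 6·18=108, M2→A 9·17=153, M3→A 11·16=176, M4→A 11·25=275, M5→D 8·16=128. Service 840; fixed 737; total 1577.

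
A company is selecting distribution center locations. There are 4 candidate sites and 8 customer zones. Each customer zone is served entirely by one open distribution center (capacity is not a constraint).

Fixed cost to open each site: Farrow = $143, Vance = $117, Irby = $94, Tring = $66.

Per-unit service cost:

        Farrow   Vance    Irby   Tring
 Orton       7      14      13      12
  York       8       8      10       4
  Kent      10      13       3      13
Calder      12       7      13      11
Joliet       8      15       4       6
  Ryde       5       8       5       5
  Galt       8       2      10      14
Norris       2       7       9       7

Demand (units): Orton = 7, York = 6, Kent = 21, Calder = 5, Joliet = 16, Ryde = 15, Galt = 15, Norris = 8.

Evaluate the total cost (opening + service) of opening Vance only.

Each customer zone is assigned to its cheapest site among the open ones.
{Vance}: Orton→Vance 14·7=98, York→Vance 8·6=48, Kent→Vance 13·21=273, Calder→Vance 7·5=35, Joliet→Vance 15·16=240, Ryde→Vance 8·15=120, Galt→Vance 2·15=30, Norris→Vance 7·8=56. Service 900; fixed 117; total 1017.

Total cost: 1017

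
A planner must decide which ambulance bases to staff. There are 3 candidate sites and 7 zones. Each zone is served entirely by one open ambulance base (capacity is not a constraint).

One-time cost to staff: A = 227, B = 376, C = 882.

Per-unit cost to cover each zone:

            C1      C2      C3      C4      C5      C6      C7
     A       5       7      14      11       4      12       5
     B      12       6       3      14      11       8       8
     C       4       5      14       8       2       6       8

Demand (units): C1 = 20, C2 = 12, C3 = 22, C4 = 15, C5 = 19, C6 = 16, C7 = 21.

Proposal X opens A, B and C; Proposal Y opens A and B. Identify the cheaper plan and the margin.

Proposal X: {A, B, C}: C1→C 4·20=80, C2→C 5·12=60, C3→B 3·22=66, C4→C 8·15=120, C5→C 2·19=38, C6→C 6·16=96, C7→A 5·21=105. Service 565; fixed 1485; total 2050.
Proposal Y: {A, B}: C1→A 5·20=100, C2→B 6·12=72, C3→B 3·22=66, C4→A 11·15=165, C5→A 4·19=76, C6→B 8·16=128, C7→A 5·21=105. Service 712; fixed 603; total 1315.
Difference: |2050 − 1315| = 735.

Proposal Y is cheaper by 735.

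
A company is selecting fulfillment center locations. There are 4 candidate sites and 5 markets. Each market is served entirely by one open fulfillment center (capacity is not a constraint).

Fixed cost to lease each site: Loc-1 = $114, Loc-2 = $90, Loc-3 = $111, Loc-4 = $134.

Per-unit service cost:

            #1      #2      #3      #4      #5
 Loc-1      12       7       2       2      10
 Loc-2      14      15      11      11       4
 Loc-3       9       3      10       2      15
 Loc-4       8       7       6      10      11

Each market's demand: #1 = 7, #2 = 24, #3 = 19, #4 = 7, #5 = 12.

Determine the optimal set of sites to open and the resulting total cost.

Open Loc-1 and Loc-3; minimum total cost 532.

For any fixed open set, each market goes to its cheapest open site; total = fixed + service.
{Loc-1, Loc-3}: #1→Loc-3 9·7=63, #2→Loc-3 3·24=72, #3→Loc-1 2·19=38, #4→Loc-1 2·7=14, #5→Loc-1 10·12=120. Service 307; fixed 225; total 532.
{Loc-1}: #1→Loc-1 12·7=84, #2→Loc-1 7·24=168, #3→Loc-1 2·19=38, #4→Loc-1 2·7=14, #5→Loc-1 10·12=120. Service 424; fixed 114; total 538.
{Loc-1, Loc-2, Loc-3}: service 235 + fixed 315 = 550
{Loc-1, Loc-2, Loc-3, Loc-4}: #1→Loc-4 8·7=56, #2→Loc-3 3·24=72, #3→Loc-1 2·19=38, #4→Loc-1 2·7=14, #5→Loc-2 4·12=48. Service 228; fixed 449; total 677.
No other subset beats 532.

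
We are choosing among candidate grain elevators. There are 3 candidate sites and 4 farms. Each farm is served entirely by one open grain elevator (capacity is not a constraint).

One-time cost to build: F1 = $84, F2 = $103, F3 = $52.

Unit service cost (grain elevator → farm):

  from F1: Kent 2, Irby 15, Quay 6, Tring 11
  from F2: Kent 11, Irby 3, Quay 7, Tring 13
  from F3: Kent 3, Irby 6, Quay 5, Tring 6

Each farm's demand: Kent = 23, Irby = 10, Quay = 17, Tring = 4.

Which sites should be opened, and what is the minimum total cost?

Open F3 only; minimum total cost 290.

For any fixed open set, each farm goes to its cheapest open site; total = fixed + service.
{F3}: Kent→F3 3·23=69, Irby→F3 6·10=60, Quay→F3 5·17=85, Tring→F3 6·4=24. Service 238; fixed 52; total 290.
{F1, F3}: service 215 + fixed 136 = 351
{F2, F3}: service 208 + fixed 155 = 363
{F1, F2, F3}: service 185 + fixed 239 = 424
No other subset beats 290.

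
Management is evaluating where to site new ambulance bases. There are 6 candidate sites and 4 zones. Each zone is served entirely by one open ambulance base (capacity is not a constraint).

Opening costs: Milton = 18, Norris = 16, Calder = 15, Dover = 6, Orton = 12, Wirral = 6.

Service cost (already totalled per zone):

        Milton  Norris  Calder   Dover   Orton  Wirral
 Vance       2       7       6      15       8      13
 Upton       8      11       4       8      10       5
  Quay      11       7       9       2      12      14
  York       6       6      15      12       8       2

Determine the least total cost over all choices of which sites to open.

Minimum total cost: 34

For any fixed open set, each zone goes to its cheapest open site; total = fixed + service.
{Dover, Wirral}: Vance→Wirral 13, Upton→Wirral 5, Quay→Dover 2, York→Wirral 2. Service 22; fixed 12; total 34.
{Wirral}: service 34 + fixed 6 = 40
{Milton, Dover, Wirral}: service 11 + fixed 30 = 41
{Milton, Norris, Calder, Dover, Orton, Wirral}: Vance→Milton 2, Upton→Calder 4, Quay→Dover 2, York→Wirral 2. Service 10; fixed 73; total 83.
No other subset beats 34.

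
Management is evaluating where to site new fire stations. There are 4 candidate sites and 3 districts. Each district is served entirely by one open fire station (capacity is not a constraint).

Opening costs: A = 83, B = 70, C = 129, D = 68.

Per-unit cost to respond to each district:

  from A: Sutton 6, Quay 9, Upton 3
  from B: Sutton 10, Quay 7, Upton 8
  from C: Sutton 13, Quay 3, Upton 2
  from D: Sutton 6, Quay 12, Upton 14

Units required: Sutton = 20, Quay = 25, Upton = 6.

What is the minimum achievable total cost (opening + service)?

Minimum total cost: 404

For any fixed open set, each district goes to its cheapest open site; total = fixed + service.
{C, D}: Sutton→D 6·20=120, Quay→C 3·25=75, Upton→C 2·6=12. Service 207; fixed 197; total 404.
{A, C}: service 207 + fixed 212 = 419
{A}: Sutton→A 6·20=120, Quay→A 9·25=225, Upton→A 3·6=18. Service 363; fixed 83; total 446.
{A, B, C, D}: service 207 + fixed 350 = 557
(All 15 nonempty subsets were checked; C and D is lowest.)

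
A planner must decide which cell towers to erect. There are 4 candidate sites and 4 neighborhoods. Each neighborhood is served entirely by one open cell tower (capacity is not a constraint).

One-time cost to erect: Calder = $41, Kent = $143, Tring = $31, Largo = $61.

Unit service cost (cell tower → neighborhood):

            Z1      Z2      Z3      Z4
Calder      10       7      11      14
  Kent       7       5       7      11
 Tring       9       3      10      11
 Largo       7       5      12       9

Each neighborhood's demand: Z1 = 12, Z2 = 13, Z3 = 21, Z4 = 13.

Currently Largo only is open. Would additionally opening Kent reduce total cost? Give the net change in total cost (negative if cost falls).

No — net change +38 (cost rises by 38).

Current service cost with {Largo}: 518.
Adding Kent: each neighborhood re-picks its cheapest; new service cost 413, saving 105.
Extra fixed cost: 143. Net change = 143 − 105 = 38.
(Totals: 579 → 617.)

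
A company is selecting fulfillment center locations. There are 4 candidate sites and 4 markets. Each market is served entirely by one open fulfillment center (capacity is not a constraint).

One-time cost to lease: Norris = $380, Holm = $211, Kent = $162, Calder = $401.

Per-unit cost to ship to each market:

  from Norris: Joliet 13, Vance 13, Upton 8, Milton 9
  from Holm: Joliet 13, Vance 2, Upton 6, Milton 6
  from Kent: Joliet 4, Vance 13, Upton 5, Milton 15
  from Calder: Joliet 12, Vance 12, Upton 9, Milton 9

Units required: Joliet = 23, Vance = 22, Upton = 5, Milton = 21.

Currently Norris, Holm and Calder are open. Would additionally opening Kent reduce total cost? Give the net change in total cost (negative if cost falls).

Current service cost with {Norris, Holm, Calder}: 476.
Adding Kent: each market re-picks its cheapest; new service cost 287, saving 189.
Extra fixed cost: 162. Net change = 162 − 189 = -27.
(Totals: 1468 → 1441.)

Yes — net change −27 (cost falls by 27).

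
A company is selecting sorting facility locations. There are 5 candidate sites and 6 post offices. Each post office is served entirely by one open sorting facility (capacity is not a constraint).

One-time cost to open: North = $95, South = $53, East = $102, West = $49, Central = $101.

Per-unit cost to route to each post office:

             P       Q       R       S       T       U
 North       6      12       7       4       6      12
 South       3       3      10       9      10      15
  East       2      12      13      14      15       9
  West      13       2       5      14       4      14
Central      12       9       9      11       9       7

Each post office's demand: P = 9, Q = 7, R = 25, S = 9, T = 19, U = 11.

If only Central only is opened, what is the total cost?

Each post office is assigned to its cheapest site among the open ones.
{Central}: P→Central 12·9=108, Q→Central 9·7=63, R→Central 9·25=225, S→Central 11·9=99, T→Central 9·19=171, U→Central 7·11=77. Service 743; fixed 101; total 844.

Total cost: 844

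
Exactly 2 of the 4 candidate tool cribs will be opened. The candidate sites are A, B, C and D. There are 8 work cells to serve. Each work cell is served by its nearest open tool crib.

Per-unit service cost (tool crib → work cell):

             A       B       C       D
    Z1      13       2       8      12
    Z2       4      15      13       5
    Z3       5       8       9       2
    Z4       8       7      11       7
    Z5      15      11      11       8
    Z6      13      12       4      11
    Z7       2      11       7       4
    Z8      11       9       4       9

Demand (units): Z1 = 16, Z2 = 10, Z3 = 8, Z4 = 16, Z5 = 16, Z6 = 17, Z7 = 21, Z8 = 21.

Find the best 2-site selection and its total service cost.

Choose C and D; total service cost 670.

With exactly 2 open, each work cell uses its cheapest among the chosen.
{C, D}: Z1→C 8·16=128, Z2→D 5·10=50, Z3→D 2·8=16, Z4→D 7·16=112, Z5→D 8·16=128, Z6→C 4·17=68, Z7→D 4·21=84, Z8→C 4·21=84. Service cost 670.
{A, C}: service cost 706
{B, D}: service cost 798
Among all 6 size-2 choices, {C, D} is lowest.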